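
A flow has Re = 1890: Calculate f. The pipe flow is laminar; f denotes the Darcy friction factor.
Formula: f = \frac{64}{Re}
f = 64/1890 = 0.03386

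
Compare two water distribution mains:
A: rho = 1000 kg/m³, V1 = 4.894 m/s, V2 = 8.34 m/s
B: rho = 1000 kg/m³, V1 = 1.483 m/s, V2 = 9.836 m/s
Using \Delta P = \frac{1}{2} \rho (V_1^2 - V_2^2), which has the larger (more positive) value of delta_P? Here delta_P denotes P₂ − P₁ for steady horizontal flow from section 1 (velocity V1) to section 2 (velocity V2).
delta_P(A) = -22.8 kPa, delta_P(B) = -47.27 kPa. Answer: A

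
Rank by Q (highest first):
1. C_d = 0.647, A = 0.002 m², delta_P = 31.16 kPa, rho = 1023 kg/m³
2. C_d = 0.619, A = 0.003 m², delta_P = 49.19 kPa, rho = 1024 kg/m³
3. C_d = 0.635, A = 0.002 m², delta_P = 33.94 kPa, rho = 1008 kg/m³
Case 1: Q = 10.1 L/s
Case 2: Q = 18.2 L/s
Case 3: Q = 10.42 L/s
Ranking (highest first): 2, 3, 1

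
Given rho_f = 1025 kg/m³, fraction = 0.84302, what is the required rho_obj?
Formula: f_{sub} = \frac{\rho_{obj}}{\rho_f}
Substituting knowns: 0.84302 = rho_obj/1025
Solving for rho_obj: rho_obj = 0.84302·1025 = 864.1 kg/m³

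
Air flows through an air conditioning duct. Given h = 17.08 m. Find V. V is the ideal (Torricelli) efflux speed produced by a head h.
Formula: V = \sqrt{2 g h}
V = √(2·9.81·17.08) = 18.31 m/s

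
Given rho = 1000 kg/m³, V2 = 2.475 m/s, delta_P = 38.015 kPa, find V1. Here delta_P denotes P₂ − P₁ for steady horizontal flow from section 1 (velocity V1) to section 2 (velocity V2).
Formula: \Delta P = \frac{1}{2} \rho (V_1^2 - V_2^2)
Substituting knowns: 38.015 = 0.5·1000·(V1² − 2.475²)/1000
Solving for V1: V1 = √(2.475² + 2·(38.015·1000)/1000) = 9.064 m/s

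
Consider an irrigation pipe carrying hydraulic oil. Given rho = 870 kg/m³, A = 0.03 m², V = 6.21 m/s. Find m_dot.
Formula: \dot{m} = \rho A V
m_dot = 870·0.03·6.21 = 162.1 kg/s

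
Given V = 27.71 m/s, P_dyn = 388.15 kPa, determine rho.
Formula: P_{dyn} = \frac{1}{2} \rho V^2
Substituting knowns: 388.15 = 0.5·rho·27.71²/1000
Solving for rho: rho = 2·(388.15·1000)/27.71² = 1011 kg/m³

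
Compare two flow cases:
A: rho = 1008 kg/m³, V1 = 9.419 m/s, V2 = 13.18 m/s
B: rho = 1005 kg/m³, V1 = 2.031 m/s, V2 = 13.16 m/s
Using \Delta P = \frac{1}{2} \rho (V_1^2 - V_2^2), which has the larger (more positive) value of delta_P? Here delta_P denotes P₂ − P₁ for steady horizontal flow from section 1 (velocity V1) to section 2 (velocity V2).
delta_P(A) = -42.84 kPa, delta_P(B) = -84.95 kPa. Answer: A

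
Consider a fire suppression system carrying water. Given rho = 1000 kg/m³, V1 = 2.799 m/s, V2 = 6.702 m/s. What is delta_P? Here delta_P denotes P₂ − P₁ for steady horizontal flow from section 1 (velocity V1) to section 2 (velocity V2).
Formula: \Delta P = \frac{1}{2} \rho (V_1^2 - V_2^2)
delta_P = 0.5·1000·(2.799² − 6.702²)/1000 = -18.54 kPa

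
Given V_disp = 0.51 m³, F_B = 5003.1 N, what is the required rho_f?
Formula: F_B = \rho_f g V_{disp}
Substituting knowns: 5003.1 = rho_f·9.81·0.51
Solving for rho_f: rho_f = 5003.1/(9.81·0.51) = 1000 kg/m³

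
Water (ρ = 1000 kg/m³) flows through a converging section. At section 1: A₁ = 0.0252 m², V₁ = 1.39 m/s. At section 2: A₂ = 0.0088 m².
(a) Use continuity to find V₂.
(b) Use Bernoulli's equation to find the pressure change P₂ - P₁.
(a) Continuity: A₁V₁=A₂V₂ -> V₂=A₁V₁/A₂=0.0252*1.39/0.0088=3.98 m/s
(b) Bernoulli: P₂-P₁=0.5*rho*(V₁^2-V₂^2)/1000=0.5*1000*(1.39^2-3.98^2)/1000=-6.954 kPa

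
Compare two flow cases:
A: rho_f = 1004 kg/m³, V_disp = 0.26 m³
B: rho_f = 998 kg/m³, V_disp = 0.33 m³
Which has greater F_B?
F_B(A) = 2561 N, F_B(B) = 3231 N. Answer: B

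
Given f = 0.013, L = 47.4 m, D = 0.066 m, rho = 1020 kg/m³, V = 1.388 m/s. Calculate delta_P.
Formula: \Delta P = f \frac{L}{D} \frac{\rho V^2}{2}
delta_P = 0.013·(47.4/0.066)·0.5·1020·1.388²/1000 = 9.173 kPa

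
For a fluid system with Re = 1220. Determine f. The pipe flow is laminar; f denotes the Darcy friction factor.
Formula: f = \frac{64}{Re}
f = 64/1220 = 0.05246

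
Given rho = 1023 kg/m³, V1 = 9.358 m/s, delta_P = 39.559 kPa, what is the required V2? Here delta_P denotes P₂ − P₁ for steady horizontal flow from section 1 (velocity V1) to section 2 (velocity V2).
Formula: \Delta P = \frac{1}{2} \rho (V_1^2 - V_2^2)
Substituting knowns: 39.559 = 0.5·1023·(9.358² − V2²)/1000
Solving for V2: V2 = √(9.358² − 2·(39.559·1000)/1023) = 3.199 m/s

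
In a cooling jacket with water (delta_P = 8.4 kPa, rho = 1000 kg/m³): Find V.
Formula: V = \sqrt{\frac{2 \Delta P}{\rho}}
V = √(2·(8.4·1000)/1000) = 4.099 m/s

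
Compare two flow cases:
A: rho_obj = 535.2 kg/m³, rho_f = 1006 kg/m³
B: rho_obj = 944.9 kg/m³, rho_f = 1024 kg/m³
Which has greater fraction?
fraction(A) = 0.532, fraction(B) = 0.9228. Answer: B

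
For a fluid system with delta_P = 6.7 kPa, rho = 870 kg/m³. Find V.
Formula: V = \sqrt{\frac{2 \Delta P}{\rho}}
V = √(2·(6.7·1000)/870) = 3.925 m/s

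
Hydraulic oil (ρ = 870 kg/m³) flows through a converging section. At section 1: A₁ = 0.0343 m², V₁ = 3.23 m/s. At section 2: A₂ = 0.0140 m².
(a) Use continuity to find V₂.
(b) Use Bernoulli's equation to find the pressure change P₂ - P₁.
(a) Continuity: A₁V₁=A₂V₂ -> V₂=A₁V₁/A₂=0.0343*3.23/0.0140=7.91 m/s
(b) Bernoulli: P₂-P₁=0.5*rho*(V₁^2-V₂^2)/1000=0.5*870*(3.23^2-7.91^2)/1000=-22.68 kPa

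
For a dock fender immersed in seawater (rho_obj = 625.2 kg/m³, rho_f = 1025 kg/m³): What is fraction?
Formula: f_{sub} = \frac{\rho_{obj}}{\rho_f}
fraction = 625.2/1025 = 0.61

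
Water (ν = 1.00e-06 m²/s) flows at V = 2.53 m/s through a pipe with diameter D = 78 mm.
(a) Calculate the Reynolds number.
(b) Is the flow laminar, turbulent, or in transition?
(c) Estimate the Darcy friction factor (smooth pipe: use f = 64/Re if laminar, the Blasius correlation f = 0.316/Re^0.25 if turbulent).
(a) Re = V·D/ν = 2.53·0.078/1.00e-06 = 197340
(b) Flow regime: turbulent (Re > 4000)
(c) Friction factor: f = 0.316/Re^0.25 = 0.316/197340^0.25 = 0.01499 (Blasius is strictly valid for Re ≲ 1e5; used here as the smooth-pipe estimate the problem specifies)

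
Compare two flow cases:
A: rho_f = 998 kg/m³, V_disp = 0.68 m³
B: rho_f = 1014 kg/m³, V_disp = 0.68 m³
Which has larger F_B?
F_B(A) = 6657 N, F_B(B) = 6764 N. Answer: B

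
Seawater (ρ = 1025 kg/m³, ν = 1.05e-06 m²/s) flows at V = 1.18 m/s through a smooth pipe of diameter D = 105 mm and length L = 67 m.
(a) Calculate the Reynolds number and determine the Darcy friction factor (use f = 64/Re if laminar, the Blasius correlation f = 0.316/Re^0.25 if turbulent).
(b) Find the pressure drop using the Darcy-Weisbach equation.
(a) Re = V·D/ν = 1.18·0.105/1.05e-06 = 118000 → turbulent (Re > 4000); f = 0.316/Re^0.25 = 0.316/118000^0.25 = 0.01705 (Blasius is strictly valid for Re ≲ 1e5; used here as the smooth-pipe estimate the problem specifies)
(b) Darcy-Weisbach: ΔP = f·(L/D)·½ρV²/1000 = 0.01705·(67/0.105)·½·1025·1.18²/1000 = 7.764 kPa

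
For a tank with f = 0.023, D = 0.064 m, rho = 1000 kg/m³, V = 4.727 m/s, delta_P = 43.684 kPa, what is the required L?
Formula: \Delta P = f \frac{L}{D} \frac{\rho V^2}{2}
Substituting knowns: 43.684 = 0.023·(L/0.064)·0.5·1000·4.727²/1000
Solving for L: L = (43.684·1000)·0.064/(0.023·0.5·1000·4.727²) = 10.88 m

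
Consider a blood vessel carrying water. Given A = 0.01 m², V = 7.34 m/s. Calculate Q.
Formula: Q = A V
Q = 0.01·7.34·1000 = 73.4 L/s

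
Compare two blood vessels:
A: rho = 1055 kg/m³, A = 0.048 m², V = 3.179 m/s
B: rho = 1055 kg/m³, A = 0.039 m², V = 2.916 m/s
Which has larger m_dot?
m_dot(A) = 161 kg/s, m_dot(B) = 120 kg/s. Answer: A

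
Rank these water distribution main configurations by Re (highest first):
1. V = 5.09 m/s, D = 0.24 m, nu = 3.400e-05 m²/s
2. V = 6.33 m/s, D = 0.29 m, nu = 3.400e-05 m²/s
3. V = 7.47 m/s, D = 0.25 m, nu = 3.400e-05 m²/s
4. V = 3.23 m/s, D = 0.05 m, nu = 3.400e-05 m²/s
Case 1: Re = 35929
Case 2: Re = 53991
Case 3: Re = 54926
Case 4: Re = 4750
Ranking (highest first): 3, 2, 1, 4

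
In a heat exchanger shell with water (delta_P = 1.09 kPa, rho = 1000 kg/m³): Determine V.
Formula: V = \sqrt{\frac{2 \Delta P}{\rho}}
V = √(2·(1.09·1000)/1000) = 1.476 m/s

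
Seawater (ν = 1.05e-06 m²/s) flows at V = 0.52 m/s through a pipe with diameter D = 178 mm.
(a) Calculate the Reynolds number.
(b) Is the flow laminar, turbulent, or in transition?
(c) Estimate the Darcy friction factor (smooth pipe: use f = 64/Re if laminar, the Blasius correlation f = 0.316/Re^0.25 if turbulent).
(a) Re = V·D/ν = 0.52·0.178/1.05e-06 = 88152
(b) Flow regime: turbulent (Re > 4000)
(c) Friction factor: f = 0.316/Re^0.25 = 0.316/88152^0.25 = 0.01834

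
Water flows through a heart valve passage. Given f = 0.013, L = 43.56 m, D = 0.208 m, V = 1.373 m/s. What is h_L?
Formula: h_L = f \frac{L}{D} \frac{V^2}{2g}
h_L = 0.013·(43.56/0.208)·1.373²/(2·9.81) = 0.2616 m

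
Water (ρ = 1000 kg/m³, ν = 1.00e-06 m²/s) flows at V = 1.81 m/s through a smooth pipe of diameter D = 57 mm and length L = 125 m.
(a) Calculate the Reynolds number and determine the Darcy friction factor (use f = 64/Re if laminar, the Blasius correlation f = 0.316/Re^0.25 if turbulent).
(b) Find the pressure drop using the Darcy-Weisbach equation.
(a) Re = V·D/ν = 1.81·0.057/1.00e-06 = 103170 → turbulent (Re > 4000); f = 0.316/Re^0.25 = 0.316/103170^0.25 = 0.017632 (Blasius is strictly valid for Re ≲ 1e5; used here as the smooth-pipe estimate the problem specifies)
(b) Darcy-Weisbach: ΔP = f·(L/D)·½ρV²/1000 = 0.017632·(125/0.057)·½·1000·1.81²/1000 = 63.34 kPa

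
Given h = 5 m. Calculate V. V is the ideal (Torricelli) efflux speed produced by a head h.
Formula: V = \sqrt{2 g h}
V = √(2·9.81·5) = 9.905 m/s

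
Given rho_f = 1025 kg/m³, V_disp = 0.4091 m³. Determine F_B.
Formula: F_B = \rho_f g V_{disp}
F_B = 1025·9.81·0.4091 = 4114 N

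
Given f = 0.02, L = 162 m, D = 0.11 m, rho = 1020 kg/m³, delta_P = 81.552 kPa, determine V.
Formula: \Delta P = f \frac{L}{D} \frac{\rho V^2}{2}
Substituting knowns: 81.552 = 0.02·(162/0.11)·0.5·1020·V²/1000
Solving for V: V = √((81.552·1000)/(0.02·(162/0.11)·0.5·1020)) = 2.33 m/s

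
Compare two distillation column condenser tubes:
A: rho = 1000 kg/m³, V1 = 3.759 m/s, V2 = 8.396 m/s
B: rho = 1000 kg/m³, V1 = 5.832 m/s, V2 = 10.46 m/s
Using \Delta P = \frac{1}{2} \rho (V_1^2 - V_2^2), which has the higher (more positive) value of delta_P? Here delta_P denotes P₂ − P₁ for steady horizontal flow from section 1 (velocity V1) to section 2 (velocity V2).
delta_P(A) = -28.18 kPa, delta_P(B) = -37.7 kPa. Answer: A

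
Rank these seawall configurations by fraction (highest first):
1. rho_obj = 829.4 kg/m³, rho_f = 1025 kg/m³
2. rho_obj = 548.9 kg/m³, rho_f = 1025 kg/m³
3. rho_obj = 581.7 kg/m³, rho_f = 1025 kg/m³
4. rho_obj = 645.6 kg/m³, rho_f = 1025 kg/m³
Case 1: fraction = 0.8092
Case 2: fraction = 0.5355
Case 3: fraction = 0.5675
Case 4: fraction = 0.6299
Ranking (highest first): 1, 4, 3, 2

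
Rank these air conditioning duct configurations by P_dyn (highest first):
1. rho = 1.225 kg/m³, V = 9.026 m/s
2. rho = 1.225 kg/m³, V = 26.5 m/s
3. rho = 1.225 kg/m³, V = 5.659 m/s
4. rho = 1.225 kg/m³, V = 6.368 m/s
Case 1: P_dyn = 0.0499 kPa
Case 2: P_dyn = 0.4301 kPa
Case 3: P_dyn = 0.01961 kPa
Case 4: P_dyn = 0.02484 kPa
Ranking (highest first): 2, 1, 4, 3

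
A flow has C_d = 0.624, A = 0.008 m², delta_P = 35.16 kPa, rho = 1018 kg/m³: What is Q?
Formula: Q = C_d A \sqrt{\frac{2 \Delta P}{\rho}}
Q = 0.624·0.008·√(2·(35.16·1000)/1018)·1000 = 41.49 L/s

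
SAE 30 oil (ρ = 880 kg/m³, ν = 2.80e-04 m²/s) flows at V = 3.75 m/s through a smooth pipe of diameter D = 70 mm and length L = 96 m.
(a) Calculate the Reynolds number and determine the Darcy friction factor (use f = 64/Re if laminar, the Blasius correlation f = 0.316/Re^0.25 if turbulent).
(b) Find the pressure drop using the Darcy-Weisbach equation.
(a) Re = V·D/ν = 3.75·0.07/2.80e-04 = 937.5 → laminar (Re < 2300); f = 64/Re = 64/937.5 = 0.068267
(b) Darcy-Weisbach: ΔP = f·(L/D)·½ρV²/1000 = 0.068267·(96/0.070)·½·880·3.75²/1000 = 579.3 kPa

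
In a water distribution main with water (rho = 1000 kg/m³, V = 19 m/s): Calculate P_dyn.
Formula: P_{dyn} = \frac{1}{2} \rho V^2
P_dyn = 0.5·1000·19²/1000 = 180.5 kPa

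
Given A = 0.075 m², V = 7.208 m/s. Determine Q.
Formula: Q = A V
Q = 0.075·7.208·1000 = 540.6 L/s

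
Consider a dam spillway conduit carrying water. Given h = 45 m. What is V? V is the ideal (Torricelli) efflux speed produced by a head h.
Formula: V = \sqrt{2 g h}
V = √(2·9.81·45) = 29.71 m/s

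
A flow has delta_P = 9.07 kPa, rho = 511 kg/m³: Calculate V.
Formula: V = \sqrt{\frac{2 \Delta P}{\rho}}
V = √(2·(9.07·1000)/511) = 5.958 m/s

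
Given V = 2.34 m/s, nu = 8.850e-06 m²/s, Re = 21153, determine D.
Formula: Re = \frac{V D}{\nu}
Substituting knowns: 21153 = 2.34·D/8.850e-06
Solving for D: D = 21153·8.850e-06/2.34 = 0.08 m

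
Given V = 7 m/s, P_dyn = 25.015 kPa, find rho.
Formula: P_{dyn} = \frac{1}{2} \rho V^2
Substituting knowns: 25.015 = 0.5·rho·7²/1000
Solving for rho: rho = 2·(25.015·1000)/7² = 1021 kg/m³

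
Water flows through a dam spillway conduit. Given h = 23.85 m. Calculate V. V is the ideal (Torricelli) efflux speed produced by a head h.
Formula: V = \sqrt{2 g h}
V = √(2·9.81·23.85) = 21.63 m/s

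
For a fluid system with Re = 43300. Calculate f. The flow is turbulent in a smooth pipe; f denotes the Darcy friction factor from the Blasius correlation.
Formula: f = \frac{0.316}{Re^{0.25}}
f = 0.316/43300^0.25 = 0.02191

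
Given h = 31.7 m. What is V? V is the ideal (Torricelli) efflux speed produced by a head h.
Formula: V = \sqrt{2 g h}
V = √(2·9.81·31.7) = 24.94 m/s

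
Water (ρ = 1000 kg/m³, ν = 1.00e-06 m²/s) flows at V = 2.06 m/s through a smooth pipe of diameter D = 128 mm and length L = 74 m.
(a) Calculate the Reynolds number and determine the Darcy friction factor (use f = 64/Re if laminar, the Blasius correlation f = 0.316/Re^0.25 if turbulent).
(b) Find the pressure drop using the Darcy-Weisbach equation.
(a) Re = V·D/ν = 2.06·0.128/1.00e-06 = 263680 → turbulent (Re > 4000); f = 0.316/Re^0.25 = 0.316/263680^0.25 = 0.013945 (Blasius is strictly valid for Re ≲ 1e5; used here as the smooth-pipe estimate the problem specifies)
(b) Darcy-Weisbach: ΔP = f·(L/D)·½ρV²/1000 = 0.013945·(74/0.128)·½·1000·2.06²/1000 = 17.11 kPa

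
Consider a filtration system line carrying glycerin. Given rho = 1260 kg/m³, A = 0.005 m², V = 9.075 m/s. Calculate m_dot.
Formula: \dot{m} = \rho A V
m_dot = 1260·0.005·9.075 = 57.17 kg/s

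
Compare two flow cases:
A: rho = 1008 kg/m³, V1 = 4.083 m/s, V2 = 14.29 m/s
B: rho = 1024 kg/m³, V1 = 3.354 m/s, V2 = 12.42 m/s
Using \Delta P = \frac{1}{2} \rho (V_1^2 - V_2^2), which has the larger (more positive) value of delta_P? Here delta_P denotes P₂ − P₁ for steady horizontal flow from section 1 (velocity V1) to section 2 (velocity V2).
delta_P(A) = -94.52 kPa, delta_P(B) = -73.22 kPa. Answer: B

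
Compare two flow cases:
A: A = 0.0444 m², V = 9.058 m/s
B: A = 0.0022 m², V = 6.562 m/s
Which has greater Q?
Q(A) = 402.2 L/s, Q(B) = 14.44 L/s. Answer: A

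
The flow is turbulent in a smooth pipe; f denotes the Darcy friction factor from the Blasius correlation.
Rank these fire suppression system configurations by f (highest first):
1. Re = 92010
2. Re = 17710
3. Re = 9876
Case 1: f = 0.01814
Case 2: f = 0.02739
Case 3: f = 0.0317
Ranking (highest first): 3, 2, 1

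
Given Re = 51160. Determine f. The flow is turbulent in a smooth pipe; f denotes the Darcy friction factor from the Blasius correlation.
Formula: f = \frac{0.316}{Re^{0.25}}
f = 0.316/51160^0.25 = 0.02101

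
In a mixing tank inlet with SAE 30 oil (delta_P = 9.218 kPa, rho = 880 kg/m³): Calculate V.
Formula: V = \sqrt{\frac{2 \Delta P}{\rho}}
V = √(2·(9.218·1000)/880) = 4.577 m/s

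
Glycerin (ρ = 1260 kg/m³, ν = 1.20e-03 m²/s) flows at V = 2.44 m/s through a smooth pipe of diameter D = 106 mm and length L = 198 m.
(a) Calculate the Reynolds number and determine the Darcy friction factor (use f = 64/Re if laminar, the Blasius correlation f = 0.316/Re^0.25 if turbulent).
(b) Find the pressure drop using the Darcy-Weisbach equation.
(a) Re = V·D/ν = 2.44·0.106/1.20e-03 = 215.53 → laminar (Re < 2300); f = 64/Re = 64/215.53 = 0.29694
(b) Darcy-Weisbach: ΔP = f·(L/D)·½ρV²/1000 = 0.29694·(198/0.106)·½·1260·2.44²/1000 = 2080 kPa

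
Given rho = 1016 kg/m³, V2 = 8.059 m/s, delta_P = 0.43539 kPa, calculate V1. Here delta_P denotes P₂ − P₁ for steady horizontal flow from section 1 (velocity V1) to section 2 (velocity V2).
Formula: \Delta P = \frac{1}{2} \rho (V_1^2 - V_2^2)
Substituting knowns: 0.43539 = 0.5·1016·(V1² − 8.059²)/1000
Solving for V1: V1 = √(8.059² + 2·(0.43539·1000)/1016) = 8.112 m/s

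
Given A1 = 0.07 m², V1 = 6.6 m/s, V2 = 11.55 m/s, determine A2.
Formula: V_2 = \frac{A_1 V_1}{A_2}
Substituting knowns: 11.55 = 0.07·6.6/A2
Solving for A2: A2 = 0.07·6.6/11.55 = 0.04 m²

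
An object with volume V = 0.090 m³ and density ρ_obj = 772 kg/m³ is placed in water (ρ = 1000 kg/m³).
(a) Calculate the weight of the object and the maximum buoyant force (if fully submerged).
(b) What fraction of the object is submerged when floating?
(a) W=rho_obj*g*V=772*9.81*0.090=681.6 N; F_B(max)=rho*g*V=1000*9.81*0.090=882.9 N
(b) Floating fraction=rho_obj/rho=772/1000=0.772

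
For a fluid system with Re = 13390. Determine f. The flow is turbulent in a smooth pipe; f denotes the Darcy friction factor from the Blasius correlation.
Formula: f = \frac{0.316}{Re^{0.25}}
f = 0.316/13390^0.25 = 0.02938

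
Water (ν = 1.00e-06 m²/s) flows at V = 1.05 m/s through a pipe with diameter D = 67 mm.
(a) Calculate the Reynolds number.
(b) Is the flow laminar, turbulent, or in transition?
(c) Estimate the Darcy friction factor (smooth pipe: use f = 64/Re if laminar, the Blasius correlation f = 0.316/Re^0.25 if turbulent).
(a) Re = V·D/ν = 1.05·0.067/1.00e-06 = 70350
(b) Flow regime: turbulent (Re > 4000)
(c) Friction factor: f = 0.316/Re^0.25 = 0.316/70350^0.25 = 0.0194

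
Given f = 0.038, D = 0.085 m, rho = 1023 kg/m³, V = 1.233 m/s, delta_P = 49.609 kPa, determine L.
Formula: \Delta P = f \frac{L}{D} \frac{\rho V^2}{2}
Substituting knowns: 49.609 = 0.038·(L/0.085)·0.5·1023·1.233²/1000
Solving for L: L = (49.609·1000)·0.085/(0.038·0.5·1023·1.233²) = 142.7 m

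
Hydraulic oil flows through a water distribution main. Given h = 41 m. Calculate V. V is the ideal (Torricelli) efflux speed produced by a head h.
Formula: V = \sqrt{2 g h}
V = √(2·9.81·41) = 28.36 m/s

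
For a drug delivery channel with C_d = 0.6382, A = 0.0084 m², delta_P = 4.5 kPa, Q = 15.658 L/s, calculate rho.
Formula: Q = C_d A \sqrt{\frac{2 \Delta P}{\rho}}
Substituting knowns: 15.658 = 0.6382·0.0084·√(2·(4.5·1000)/rho)·1000
Solving for rho: rho = 2·(4.5·1000)/((15.658/1000)/(0.6382·0.0084))² = 1055 kg/m³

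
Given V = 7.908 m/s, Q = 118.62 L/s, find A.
Formula: Q = A V
Substituting knowns: 118.62 = A·7.908·1000
Solving for A: A = (118.62/1000)/7.908 = 0.015 m²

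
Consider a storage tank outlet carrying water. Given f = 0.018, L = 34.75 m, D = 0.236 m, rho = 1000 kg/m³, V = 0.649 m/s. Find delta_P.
Formula: \Delta P = f \frac{L}{D} \frac{\rho V^2}{2}
delta_P = 0.018·(34.75/0.236)·0.5·1000·0.649²/1000 = 0.5582 kPa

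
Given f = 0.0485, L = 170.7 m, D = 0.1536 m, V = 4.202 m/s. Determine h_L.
Formula: h_L = f \frac{L}{D} \frac{V^2}{2g}
h_L = 0.0485·(170.7/0.1536)·4.202²/(2·9.81) = 48.51 m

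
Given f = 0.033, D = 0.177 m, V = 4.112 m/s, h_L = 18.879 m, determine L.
Formula: h_L = f \frac{L}{D} \frac{V^2}{2g}
Substituting knowns: 18.879 = 0.033·(L/0.177)·4.112²/(2·9.81)
Solving for L: L = 18.879·2·9.81·0.177/(0.033·4.112²) = 117.5 m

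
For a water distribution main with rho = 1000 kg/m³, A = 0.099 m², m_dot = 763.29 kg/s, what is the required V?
Formula: \dot{m} = \rho A V
Substituting knowns: 763.29 = 1000·0.099·V
Solving for V: V = 763.29/(1000·0.099) = 7.71 m/s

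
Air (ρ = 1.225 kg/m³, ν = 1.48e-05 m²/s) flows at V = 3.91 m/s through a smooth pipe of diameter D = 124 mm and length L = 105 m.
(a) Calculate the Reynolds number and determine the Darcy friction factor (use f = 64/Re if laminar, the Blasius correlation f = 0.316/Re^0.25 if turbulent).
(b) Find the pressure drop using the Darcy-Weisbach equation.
(a) Re = V·D/ν = 3.91·0.124/1.48e-05 = 32759 → turbulent (Re > 4000); f = 0.316/Re^0.25 = 0.316/32759^0.25 = 0.023488
(b) Darcy-Weisbach: ΔP = f·(L/D)·½ρV²/1000 = 0.023488·(105/0.124)·½·1.225·3.91²/1000 = 0.1862 kPa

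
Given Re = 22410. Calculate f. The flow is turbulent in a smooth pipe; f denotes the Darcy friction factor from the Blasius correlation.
Formula: f = \frac{0.316}{Re^{0.25}}
f = 0.316/22410^0.25 = 0.02583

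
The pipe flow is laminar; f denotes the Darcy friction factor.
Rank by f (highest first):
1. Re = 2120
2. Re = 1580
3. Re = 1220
Case 1: f = 0.03019
Case 2: f = 0.04051
Case 3: f = 0.05246
Ranking (highest first): 3, 2, 1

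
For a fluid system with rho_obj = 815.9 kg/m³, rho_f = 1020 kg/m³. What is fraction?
Formula: f_{sub} = \frac{\rho_{obj}}{\rho_f}
fraction = 815.9/1020 = 0.7999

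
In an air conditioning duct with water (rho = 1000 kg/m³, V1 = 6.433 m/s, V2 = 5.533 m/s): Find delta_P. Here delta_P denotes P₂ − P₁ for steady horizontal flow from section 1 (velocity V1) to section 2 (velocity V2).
Formula: \Delta P = \frac{1}{2} \rho (V_1^2 - V_2^2)
delta_P = 0.5·1000·(6.433² − 5.533²)/1000 = 5.385 kPa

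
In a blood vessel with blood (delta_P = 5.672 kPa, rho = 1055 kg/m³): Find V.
Formula: V = \sqrt{\frac{2 \Delta P}{\rho}}
V = √(2·(5.672·1000)/1055) = 3.279 m/s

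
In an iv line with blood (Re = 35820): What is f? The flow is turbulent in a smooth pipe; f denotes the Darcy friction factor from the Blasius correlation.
Formula: f = \frac{0.316}{Re^{0.25}}
f = 0.316/35820^0.25 = 0.02297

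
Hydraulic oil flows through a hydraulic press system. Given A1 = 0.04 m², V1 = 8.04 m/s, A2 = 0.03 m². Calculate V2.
Formula: V_2 = \frac{A_1 V_1}{A_2}
V2 = 0.04·8.04/0.03 = 10.72 m/s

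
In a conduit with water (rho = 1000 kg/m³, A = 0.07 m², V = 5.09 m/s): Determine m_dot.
Formula: \dot{m} = \rho A V
m_dot = 1000·0.07·5.09 = 356.3 kg/s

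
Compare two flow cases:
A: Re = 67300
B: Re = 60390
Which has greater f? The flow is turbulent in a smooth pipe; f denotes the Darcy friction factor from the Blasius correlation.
f(A) = 0.01962, f(B) = 0.02016. Answer: B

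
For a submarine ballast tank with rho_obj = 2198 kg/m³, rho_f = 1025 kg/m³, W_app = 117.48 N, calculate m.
Formula: W_{app} = mg\left(1 - \frac{\rho_f}{\rho_{obj}}\right)
Substituting knowns: 117.48 = m·9.81·(1 − 1025/2198)
Solving for m: m = 117.48/(9.81·(1 − 1025/2198)) = 22.44 kg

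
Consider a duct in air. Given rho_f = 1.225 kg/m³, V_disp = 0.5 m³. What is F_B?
Formula: F_B = \rho_f g V_{disp}
F_B = 1.225·9.81·0.5 = 6.009 N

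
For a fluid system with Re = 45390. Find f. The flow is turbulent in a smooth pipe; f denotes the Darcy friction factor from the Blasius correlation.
Formula: f = \frac{0.316}{Re^{0.25}}
f = 0.316/45390^0.25 = 0.02165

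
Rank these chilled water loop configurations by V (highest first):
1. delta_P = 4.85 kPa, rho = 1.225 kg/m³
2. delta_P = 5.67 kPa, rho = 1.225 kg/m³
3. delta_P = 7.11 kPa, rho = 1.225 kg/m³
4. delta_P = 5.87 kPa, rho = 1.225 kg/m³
Case 1: V = 88.99 m/s
Case 2: V = 96.21 m/s
Case 3: V = 107.7 m/s
Case 4: V = 97.9 m/s
Ranking (highest first): 3, 4, 2, 1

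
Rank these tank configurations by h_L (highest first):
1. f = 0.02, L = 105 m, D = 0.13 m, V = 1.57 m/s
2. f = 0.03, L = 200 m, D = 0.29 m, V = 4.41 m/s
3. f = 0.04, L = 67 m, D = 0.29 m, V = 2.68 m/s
Case 1: h_L = 2.029 m
Case 2: h_L = 20.51 m
Case 3: h_L = 3.383 m
Ranking (highest first): 2, 3, 1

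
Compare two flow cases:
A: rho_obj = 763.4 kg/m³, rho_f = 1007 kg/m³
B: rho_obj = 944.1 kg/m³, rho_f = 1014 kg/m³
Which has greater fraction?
fraction(A) = 0.7581, fraction(B) = 0.9311. Answer: B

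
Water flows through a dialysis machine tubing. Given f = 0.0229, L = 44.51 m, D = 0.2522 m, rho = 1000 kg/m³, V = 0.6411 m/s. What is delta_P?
Formula: \Delta P = f \frac{L}{D} \frac{\rho V^2}{2}
delta_P = 0.0229·(44.51/0.2522)·0.5·1000·0.6411²/1000 = 0.8306 kPa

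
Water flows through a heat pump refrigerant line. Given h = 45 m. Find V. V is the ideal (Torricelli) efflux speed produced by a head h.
Formula: V = \sqrt{2 g h}
V = √(2·9.81·45) = 29.71 m/s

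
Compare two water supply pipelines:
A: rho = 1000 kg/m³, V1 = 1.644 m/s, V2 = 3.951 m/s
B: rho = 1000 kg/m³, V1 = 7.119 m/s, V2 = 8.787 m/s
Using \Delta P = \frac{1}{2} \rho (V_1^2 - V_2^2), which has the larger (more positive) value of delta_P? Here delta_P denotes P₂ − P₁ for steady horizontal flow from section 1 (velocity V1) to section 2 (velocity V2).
delta_P(A) = -6.454 kPa, delta_P(B) = -13.27 kPa. Answer: A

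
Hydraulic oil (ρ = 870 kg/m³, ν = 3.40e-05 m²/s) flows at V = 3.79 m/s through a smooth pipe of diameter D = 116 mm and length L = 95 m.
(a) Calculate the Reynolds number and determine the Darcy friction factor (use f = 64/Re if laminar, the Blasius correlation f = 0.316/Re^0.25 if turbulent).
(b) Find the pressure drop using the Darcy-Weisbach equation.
(a) Re = V·D/ν = 3.79·0.116/3.40e-05 = 12931 → turbulent (Re > 4000); f = 0.316/Re^0.25 = 0.316/12931^0.25 = 0.029633
(b) Darcy-Weisbach: ΔP = f·(L/D)·½ρV²/1000 = 0.029633·(95/0.116)·½·870·3.79²/1000 = 151.6 kPa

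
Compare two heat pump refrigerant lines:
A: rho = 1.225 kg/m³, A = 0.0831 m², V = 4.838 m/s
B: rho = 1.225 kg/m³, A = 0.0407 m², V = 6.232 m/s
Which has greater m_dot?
m_dot(A) = 0.4925 kg/s, m_dot(B) = 0.3107 kg/s. Answer: A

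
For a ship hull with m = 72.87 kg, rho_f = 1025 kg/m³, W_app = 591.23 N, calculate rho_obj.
Formula: W_{app} = mg\left(1 - \frac{\rho_f}{\rho_{obj}}\right)
Substituting knowns: 591.23 = 72.87·9.81·(1 − 1025/rho_obj)
Solving for rho_obj: rho_obj = 1025/(1 − 591.23/(72.87·9.81)) = 5927 kg/m³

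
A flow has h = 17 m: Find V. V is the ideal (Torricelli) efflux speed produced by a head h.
Formula: V = \sqrt{2 g h}
V = √(2·9.81·17) = 18.26 m/s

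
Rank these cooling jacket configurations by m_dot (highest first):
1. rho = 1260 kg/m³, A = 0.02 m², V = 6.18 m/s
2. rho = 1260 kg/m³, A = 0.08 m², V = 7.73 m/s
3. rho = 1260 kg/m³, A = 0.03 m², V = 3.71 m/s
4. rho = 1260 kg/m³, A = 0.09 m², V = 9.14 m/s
Case 1: m_dot = 155.7 kg/s
Case 2: m_dot = 779.2 kg/s
Case 3: m_dot = 140.2 kg/s
Case 4: m_dot = 1036 kg/s
Ranking (highest first): 4, 2, 1, 3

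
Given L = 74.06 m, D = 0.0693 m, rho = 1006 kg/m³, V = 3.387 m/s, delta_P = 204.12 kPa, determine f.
Formula: \Delta P = f \frac{L}{D} \frac{\rho V^2}{2}
Substituting knowns: 204.12 = f·(74.06/0.0693)·0.5·1006·3.387²/1000
Solving for f: f = (204.12·1000)/((74.06/0.0693)·0.5·1006·3.387²) = 0.0331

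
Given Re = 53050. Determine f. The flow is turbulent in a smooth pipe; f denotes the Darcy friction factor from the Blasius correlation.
Formula: f = \frac{0.316}{Re^{0.25}}
f = 0.316/53050^0.25 = 0.02082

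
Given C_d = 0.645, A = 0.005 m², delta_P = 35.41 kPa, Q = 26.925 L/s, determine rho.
Formula: Q = C_d A \sqrt{\frac{2 \Delta P}{\rho}}
Substituting knowns: 26.925 = 0.645·0.005·√(2·(35.41·1000)/rho)·1000
Solving for rho: rho = 2·(35.41·1000)/((26.925/1000)/(0.645·0.005))² = 1016 kg/m³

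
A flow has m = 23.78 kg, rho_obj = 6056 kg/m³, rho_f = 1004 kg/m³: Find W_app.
Formula: W_{app} = mg\left(1 - \frac{\rho_f}{\rho_{obj}}\right)
W_app = 23.78·9.81·(1 − 1004/6056) = 194.6 N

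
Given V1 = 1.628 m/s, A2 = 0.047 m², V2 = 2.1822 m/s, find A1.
Formula: V_2 = \frac{A_1 V_1}{A_2}
Substituting knowns: 2.1822 = A1·1.628/0.047
Solving for A1: A1 = 2.1822·0.047/1.628 = 0.063 m²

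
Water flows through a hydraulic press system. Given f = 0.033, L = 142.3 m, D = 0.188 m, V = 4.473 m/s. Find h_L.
Formula: h_L = f \frac{L}{D} \frac{V^2}{2g}
h_L = 0.033·(142.3/0.188)·4.473²/(2·9.81) = 25.47 m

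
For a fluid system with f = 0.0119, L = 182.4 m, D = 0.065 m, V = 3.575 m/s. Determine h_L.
Formula: h_L = f \frac{L}{D} \frac{V^2}{2g}
h_L = 0.0119·(182.4/0.065)·3.575²/(2·9.81) = 21.75 m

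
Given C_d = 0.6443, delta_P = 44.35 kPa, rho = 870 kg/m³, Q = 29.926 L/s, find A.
Formula: Q = C_d A \sqrt{\frac{2 \Delta P}{\rho}}
Substituting knowns: 29.926 = 0.6443·A·√(2·(44.35·1000)/870)·1000
Solving for A: A = (29.926/1000)/(0.6443·√(2·(44.35·1000)/870)) = 0.0046 m²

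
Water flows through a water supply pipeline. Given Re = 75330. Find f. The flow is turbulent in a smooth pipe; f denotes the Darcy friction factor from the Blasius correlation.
Formula: f = \frac{0.316}{Re^{0.25}}
f = 0.316/75330^0.25 = 0.01907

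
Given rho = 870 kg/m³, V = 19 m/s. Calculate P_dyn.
Formula: P_{dyn} = \frac{1}{2} \rho V^2
P_dyn = 0.5·870·19²/1000 = 157 kPa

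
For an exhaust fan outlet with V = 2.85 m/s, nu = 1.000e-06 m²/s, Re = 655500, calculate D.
Formula: Re = \frac{V D}{\nu}
Substituting knowns: 655500 = 2.85·D/1.000e-06
Solving for D: D = 655500·1.000e-06/2.85 = 0.23 m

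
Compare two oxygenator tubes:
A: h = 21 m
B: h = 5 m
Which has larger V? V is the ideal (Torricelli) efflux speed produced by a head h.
V(A) = 20.3 m/s, V(B) = 9.905 m/s. Answer: A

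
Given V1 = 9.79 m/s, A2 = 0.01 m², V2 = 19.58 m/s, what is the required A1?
Formula: V_2 = \frac{A_1 V_1}{A_2}
Substituting knowns: 19.58 = A1·9.79/0.01
Solving for A1: A1 = 19.58·0.01/9.79 = 0.02 m²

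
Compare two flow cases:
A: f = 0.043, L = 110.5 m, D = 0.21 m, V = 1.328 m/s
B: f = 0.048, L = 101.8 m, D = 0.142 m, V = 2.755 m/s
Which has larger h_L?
h_L(A) = 2.034 m, h_L(B) = 13.31 m. Answer: B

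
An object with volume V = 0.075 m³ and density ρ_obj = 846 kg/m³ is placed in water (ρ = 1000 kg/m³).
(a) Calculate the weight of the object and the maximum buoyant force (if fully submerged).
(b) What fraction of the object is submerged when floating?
(a) W=rho_obj*g*V=846*9.81*0.075=622.4 N; F_B(max)=rho*g*V=1000*9.81*0.075=735.8 N
(b) Floating fraction=rho_obj/rho=846/1000=0.846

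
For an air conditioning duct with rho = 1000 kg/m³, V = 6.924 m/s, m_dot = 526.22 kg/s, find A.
Formula: \dot{m} = \rho A V
Substituting knowns: 526.22 = 1000·A·6.924
Solving for A: A = 526.22/(1000·6.924) = 0.076 m²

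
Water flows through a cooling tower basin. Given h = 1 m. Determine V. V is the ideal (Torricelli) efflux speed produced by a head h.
Formula: V = \sqrt{2 g h}
V = √(2·9.81·1) = 4.429 m/s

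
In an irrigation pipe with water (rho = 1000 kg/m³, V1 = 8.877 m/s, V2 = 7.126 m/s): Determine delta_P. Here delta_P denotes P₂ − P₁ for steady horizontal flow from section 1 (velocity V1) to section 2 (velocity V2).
Formula: \Delta P = \frac{1}{2} \rho (V_1^2 - V_2^2)
delta_P = 0.5·1000·(8.877² − 7.126²)/1000 = 14.01 kPa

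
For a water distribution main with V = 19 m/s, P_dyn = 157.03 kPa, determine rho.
Formula: P_{dyn} = \frac{1}{2} \rho V^2
Substituting knowns: 157.03 = 0.5·rho·19²/1000
Solving for rho: rho = 2·(157.03·1000)/19² = 870 kg/m³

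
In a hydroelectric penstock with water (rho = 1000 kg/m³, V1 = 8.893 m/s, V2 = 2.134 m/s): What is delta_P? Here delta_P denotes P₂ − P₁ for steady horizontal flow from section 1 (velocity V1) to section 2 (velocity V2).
Formula: \Delta P = \frac{1}{2} \rho (V_1^2 - V_2^2)
delta_P = 0.5·1000·(8.893² − 2.134²)/1000 = 37.27 kPa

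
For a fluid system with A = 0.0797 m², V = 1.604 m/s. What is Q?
Formula: Q = A V
Q = 0.0797·1.604·1000 = 127.8 L/s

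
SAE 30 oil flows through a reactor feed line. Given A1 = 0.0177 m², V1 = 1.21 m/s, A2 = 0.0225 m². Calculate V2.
Formula: V_2 = \frac{A_1 V_1}{A_2}
V2 = 0.0177·1.21/0.0225 = 0.9519 m/s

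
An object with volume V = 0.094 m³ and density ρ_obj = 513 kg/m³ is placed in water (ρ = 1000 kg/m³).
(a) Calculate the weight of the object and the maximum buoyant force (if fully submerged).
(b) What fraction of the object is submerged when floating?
(a) W=rho_obj*g*V=513*9.81*0.094=473.1 N; F_B(max)=rho*g*V=1000*9.81*0.094=922.1 N
(b) Floating fraction=rho_obj/rho=513/1000=0.513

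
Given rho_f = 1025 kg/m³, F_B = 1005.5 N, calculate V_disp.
Formula: F_B = \rho_f g V_{disp}
Substituting knowns: 1005.5 = 1025·9.81·V_disp
Solving for V_disp: V_disp = 1005.5/(1025·9.81) = 0.1 m³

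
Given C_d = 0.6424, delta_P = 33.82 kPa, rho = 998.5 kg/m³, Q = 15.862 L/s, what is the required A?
Formula: Q = C_d A \sqrt{\frac{2 \Delta P}{\rho}}
Substituting knowns: 15.862 = 0.6424·A·√(2·(33.82·1000)/998.5)·1000
Solving for A: A = (15.862/1000)/(0.6424·√(2·(33.82·1000)/998.5)) = 0.003 m²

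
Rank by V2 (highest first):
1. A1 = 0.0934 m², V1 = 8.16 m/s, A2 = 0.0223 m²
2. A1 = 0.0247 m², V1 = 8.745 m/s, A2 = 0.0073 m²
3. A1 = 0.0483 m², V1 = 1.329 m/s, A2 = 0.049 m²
Case 1: V2 = 34.18 m/s
Case 2: V2 = 29.59 m/s
Case 3: V2 = 1.31 m/s
Ranking (highest first): 1, 2, 3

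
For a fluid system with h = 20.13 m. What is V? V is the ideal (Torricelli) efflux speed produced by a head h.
Formula: V = \sqrt{2 g h}
V = √(2·9.81·20.13) = 19.87 m/s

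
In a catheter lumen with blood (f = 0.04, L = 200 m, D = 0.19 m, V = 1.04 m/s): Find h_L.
Formula: h_L = f \frac{L}{D} \frac{V^2}{2g}
h_L = 0.04·(200/0.19)·1.04²/(2·9.81) = 2.321 m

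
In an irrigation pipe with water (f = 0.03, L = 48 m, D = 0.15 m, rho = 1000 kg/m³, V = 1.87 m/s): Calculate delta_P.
Formula: \Delta P = f \frac{L}{D} \frac{\rho V^2}{2}
delta_P = 0.03·(48/0.15)·0.5·1000·1.87²/1000 = 16.79 kPa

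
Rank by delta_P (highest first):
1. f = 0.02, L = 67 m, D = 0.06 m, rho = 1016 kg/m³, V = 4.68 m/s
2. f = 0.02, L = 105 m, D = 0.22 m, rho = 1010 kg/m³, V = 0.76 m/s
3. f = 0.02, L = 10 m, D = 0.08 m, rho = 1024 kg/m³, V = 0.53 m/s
Case 1: delta_P = 248.5 kPa
Case 2: delta_P = 2.784 kPa
Case 3: delta_P = 0.3596 kPa
Ranking (highest first): 1, 2, 3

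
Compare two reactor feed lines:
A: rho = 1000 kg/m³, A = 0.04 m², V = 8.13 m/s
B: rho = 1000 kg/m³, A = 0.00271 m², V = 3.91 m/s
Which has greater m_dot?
m_dot(A) = 325.2 kg/s, m_dot(B) = 10.6 kg/s. Answer: A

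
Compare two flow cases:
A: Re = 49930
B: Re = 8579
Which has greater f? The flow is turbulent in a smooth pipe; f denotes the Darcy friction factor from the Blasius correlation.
f(A) = 0.02114, f(B) = 0.03283. Answer: B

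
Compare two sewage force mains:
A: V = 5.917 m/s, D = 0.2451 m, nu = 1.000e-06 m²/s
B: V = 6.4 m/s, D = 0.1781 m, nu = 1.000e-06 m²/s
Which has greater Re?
Re(A) = 1.450e+06, Re(B) = 1.140e+06. Answer: A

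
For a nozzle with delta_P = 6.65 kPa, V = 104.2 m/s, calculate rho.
Formula: V = \sqrt{\frac{2 \Delta P}{\rho}}
Substituting knowns: 104.2 = √(2·(6.65·1000)/rho)
Solving for rho: rho = 2·(6.65·1000)/104.2² = 1.225 kg/m³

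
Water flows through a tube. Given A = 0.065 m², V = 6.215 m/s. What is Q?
Formula: Q = A V
Q = 0.065·6.215·1000 = 404 L/s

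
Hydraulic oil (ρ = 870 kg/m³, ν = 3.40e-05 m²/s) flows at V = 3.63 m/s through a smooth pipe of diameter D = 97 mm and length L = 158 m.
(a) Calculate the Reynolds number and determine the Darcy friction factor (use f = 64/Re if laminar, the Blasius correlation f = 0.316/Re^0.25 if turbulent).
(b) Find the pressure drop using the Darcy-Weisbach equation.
(a) Re = V·D/ν = 3.63·0.097/3.40e-05 = 10356 → turbulent (Re > 4000); f = 0.316/Re^0.25 = 0.316/10356^0.25 = 0.031325
(b) Darcy-Weisbach: ΔP = f·(L/D)·½ρV²/1000 = 0.031325·(158/0.097)·½·870·3.63²/1000 = 292.5 kPa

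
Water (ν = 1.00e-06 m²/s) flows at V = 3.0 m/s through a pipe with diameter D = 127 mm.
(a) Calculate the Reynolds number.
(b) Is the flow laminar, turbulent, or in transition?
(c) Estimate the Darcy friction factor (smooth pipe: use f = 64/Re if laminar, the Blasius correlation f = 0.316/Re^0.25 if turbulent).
(a) Re = V·D/ν = 3.0·0.127/1.00e-06 = 381000
(b) Flow regime: turbulent (Re > 4000)
(c) Friction factor: f = 0.316/Re^0.25 = 0.316/381000^0.25 = 0.01272 (Blasius is strictly valid for Re ≲ 1e5; used here as the smooth-pipe estimate the problem specifies)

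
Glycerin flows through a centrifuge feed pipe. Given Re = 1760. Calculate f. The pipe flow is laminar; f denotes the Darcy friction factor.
Formula: f = \frac{64}{Re}
f = 64/1760 = 0.03636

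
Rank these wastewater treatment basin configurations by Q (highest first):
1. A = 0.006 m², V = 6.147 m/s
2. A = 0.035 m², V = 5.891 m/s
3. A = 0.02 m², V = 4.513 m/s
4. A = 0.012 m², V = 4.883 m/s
Case 1: Q = 36.88 L/s
Case 2: Q = 206.2 L/s
Case 3: Q = 90.26 L/s
Case 4: Q = 58.6 L/s
Ranking (highest first): 2, 3, 4, 1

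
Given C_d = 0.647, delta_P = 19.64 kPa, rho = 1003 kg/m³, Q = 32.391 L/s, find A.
Formula: Q = C_d A \sqrt{\frac{2 \Delta P}{\rho}}
Substituting knowns: 32.391 = 0.647·A·√(2·(19.64·1000)/1003)·1000
Solving for A: A = (32.391/1000)/(0.647·√(2·(19.64·1000)/1003)) = 0.008 m²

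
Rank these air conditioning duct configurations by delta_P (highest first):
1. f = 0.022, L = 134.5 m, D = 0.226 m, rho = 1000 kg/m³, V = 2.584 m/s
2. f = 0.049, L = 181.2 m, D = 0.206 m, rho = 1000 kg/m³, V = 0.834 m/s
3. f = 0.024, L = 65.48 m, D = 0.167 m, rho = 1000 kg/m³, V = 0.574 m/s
Case 1: delta_P = 43.71 kPa
Case 2: delta_P = 14.99 kPa
Case 3: delta_P = 1.55 kPa
Ranking (highest first): 1, 2, 3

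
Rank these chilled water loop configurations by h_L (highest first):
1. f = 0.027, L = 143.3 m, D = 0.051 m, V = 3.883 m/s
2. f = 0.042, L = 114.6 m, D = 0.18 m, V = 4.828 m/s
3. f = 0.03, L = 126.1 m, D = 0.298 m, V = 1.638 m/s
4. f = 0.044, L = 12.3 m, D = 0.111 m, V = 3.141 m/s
Case 1: h_L = 58.3 m
Case 2: h_L = 31.77 m
Case 3: h_L = 1.736 m
Case 4: h_L = 2.452 m
Ranking (highest first): 1, 2, 4, 3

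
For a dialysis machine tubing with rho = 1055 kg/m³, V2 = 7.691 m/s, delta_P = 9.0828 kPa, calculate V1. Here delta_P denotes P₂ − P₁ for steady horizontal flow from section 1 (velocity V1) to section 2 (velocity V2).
Formula: \Delta P = \frac{1}{2} \rho (V_1^2 - V_2^2)
Substituting knowns: 9.0828 = 0.5·1055·(V1² − 7.691²)/1000
Solving for V1: V1 = √(7.691² + 2·(9.0828·1000)/1055) = 8.739 m/s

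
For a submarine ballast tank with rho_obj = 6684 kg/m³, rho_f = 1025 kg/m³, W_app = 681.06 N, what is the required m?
Formula: W_{app} = mg\left(1 - \frac{\rho_f}{\rho_{obj}}\right)
Substituting knowns: 681.06 = m·9.81·(1 − 1025/6684)
Solving for m: m = 681.06/(9.81·(1 − 1025/6684)) = 82 kg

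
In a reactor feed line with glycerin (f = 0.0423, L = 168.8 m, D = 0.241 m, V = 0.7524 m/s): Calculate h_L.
Formula: h_L = f \frac{L}{D} \frac{V^2}{2g}
h_L = 0.0423·(168.8/0.241)·0.7524²/(2·9.81) = 0.8549 m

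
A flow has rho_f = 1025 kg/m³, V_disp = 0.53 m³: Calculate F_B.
Formula: F_B = \rho_f g V_{disp}
F_B = 1025·9.81·0.53 = 5329 N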